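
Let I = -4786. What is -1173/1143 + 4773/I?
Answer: -3689839/1823466 ≈ -2.0235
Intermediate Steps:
-1173/1143 + 4773/I = -1173/1143 + 4773/(-4786) = -1173*1/1143 + 4773*(-1/4786) = -391/381 - 4773/4786 = -3689839/1823466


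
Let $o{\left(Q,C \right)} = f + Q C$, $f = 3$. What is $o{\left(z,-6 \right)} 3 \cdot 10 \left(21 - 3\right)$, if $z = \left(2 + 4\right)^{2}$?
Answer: $-115020$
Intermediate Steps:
$z = 36$ ($z = 6^{2} = 36$)
$o{\left(Q,C \right)} = 3 + C Q$ ($o{\left(Q,C \right)} = 3 + Q C = 3 + C Q$)
$o{\left(z,-6 \right)} 3 \cdot 10 \left(21 - 3\right) = \left(3 - 216\right) 3 \cdot 10 \left(21 - 3\right) = \left(3 - 216\right) 30 \left(21 - 3\right) = \left(-213\right) 30 \cdot 18 = \left(-6390\right) 18 = -115020$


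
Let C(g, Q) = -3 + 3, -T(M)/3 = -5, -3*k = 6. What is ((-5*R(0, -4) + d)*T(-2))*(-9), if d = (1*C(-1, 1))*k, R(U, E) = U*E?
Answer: 0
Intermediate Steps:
k = -2 (k = -⅓*6 = -2)
T(M) = 15 (T(M) = -3*(-5) = 15)
R(U, E) = E*U
C(g, Q) = 0
d = 0 (d = (1*0)*(-2) = 0*(-2) = 0)
((-5*R(0, -4) + d)*T(-2))*(-9) = ((-(-20)*0 + 0)*15)*(-9) = ((-5*0 + 0)*15)*(-9) = ((0 + 0)*15)*(-9) = (0*15)*(-9) = 0*(-9) = 0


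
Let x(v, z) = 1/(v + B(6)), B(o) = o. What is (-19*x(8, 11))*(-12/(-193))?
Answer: -114/1351 ≈ -0.084382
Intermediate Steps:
x(v, z) = 1/(6 + v) (x(v, z) = 1/(v + 6) = 1/(6 + v))
(-19*x(8, 11))*(-12/(-193)) = (-19/(6 + 8))*(-12/(-193)) = (-19/14)*(-12*(-1/193)) = -19*1/14*(12/193) = -19/14*12/193 = -114/1351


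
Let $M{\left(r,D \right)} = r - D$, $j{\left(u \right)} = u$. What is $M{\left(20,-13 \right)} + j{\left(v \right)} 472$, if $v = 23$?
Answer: $10889$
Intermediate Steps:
$M{\left(20,-13 \right)} + j{\left(v \right)} 472 = \left(20 - -13\right) + 23 \cdot 472 = \left(20 + 13\right) + 10856 = 33 + 10856 = 10889$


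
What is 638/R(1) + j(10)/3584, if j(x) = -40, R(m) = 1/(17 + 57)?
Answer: 21150971/448 ≈ 47212.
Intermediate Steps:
R(m) = 1/74
638/R(1) + j(10)/3584 = 638/(1/74) - 40/3584 = 638*74 - 40*1/3584 = 47212 - 5/448 = 21150971/448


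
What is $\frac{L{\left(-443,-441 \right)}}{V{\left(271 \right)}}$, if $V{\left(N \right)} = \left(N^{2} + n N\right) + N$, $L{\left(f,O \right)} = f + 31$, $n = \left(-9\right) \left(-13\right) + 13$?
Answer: $- \frac{206}{54471} \approx -0.0037818$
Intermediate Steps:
$n = 130$ ($n = 117 + 13 = 130$)
$L{\left(f,O \right)} = 31 + f$
$V{\left(N \right)} = N^{2} + 131 N$ ($V{\left(N \right)} = \left(N^{2} + 130 N\right) + N = N^{2} + 131 N$)
$\frac{L{\left(-443,-441 \right)}}{V{\left(271 \right)}} = \frac{31 - 443}{271 \left(131 + 271\right)} = - \frac{412}{271 \cdot 402} = - \frac{412}{108942} = \left(-412\right) \frac{1}{108942} = - \frac{206}{54471}$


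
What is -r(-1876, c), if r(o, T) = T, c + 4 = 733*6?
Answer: -4394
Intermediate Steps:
c = 4394 (c = -4 + 733*6 = -4 + 4398 = 4394)
-r(-1876, c) = -1*4394 = -4394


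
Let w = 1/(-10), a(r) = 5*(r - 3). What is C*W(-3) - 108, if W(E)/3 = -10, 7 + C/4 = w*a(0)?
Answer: 552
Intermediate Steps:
a(r) = -15 + 5*r (a(r) = 5*(-3 + r) = -15 + 5*r)
w = -⅒ ≈ -0.10000
C = -22 (C = -28 + 4*(-(-15 + 5*0)/10) = -28 + 4*(-(-15 + 0)/10) = -28 + 4*(-⅒*(-15)) = -28 + 4*(3/2) = -28 + 6 = -22)
W(E) = -30 (W(E) = 3*(-10) = -30)
C*W(-3) - 108 = -22*(-30) - 108 = 660 - 108 = 552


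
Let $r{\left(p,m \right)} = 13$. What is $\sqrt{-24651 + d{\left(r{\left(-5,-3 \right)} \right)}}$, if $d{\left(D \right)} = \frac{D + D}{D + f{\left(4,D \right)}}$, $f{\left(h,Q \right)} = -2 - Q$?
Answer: $2 i \sqrt{6166} \approx 157.05 i$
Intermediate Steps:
$d{\left(D \right)} = - D$ ($d{\left(D \right)} = \frac{D + D}{D - \left(2 + D\right)} = \frac{2 D}{-2} = 2 D \left(- \frac{1}{2}\right) = - D$)
$\sqrt{-24651 + d{\left(r{\left(-5,-3 \right)} \right)}} = \sqrt{-24651 - 13} = \sqrt{-24664} = 2 i \sqrt{6166}$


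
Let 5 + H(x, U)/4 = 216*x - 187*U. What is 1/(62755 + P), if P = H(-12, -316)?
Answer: 1/288735 ≈ 3.4634e-6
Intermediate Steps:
H(x, U) = -20 - 748*U + 864*x (H(x, U) = -20 + 4*(216*x - 187*U) = -20 + 4*(-187*U + 216*x) = -20 + (-748*U + 864*x) = -20 - 748*U + 864*x)
P = 225980 (P = -20 - 748*(-316) + 864*(-12) = -20 + 236368 - 10368 = 225980)
1/(62755 + P) = 1/(62755 + 225980) = 1/288735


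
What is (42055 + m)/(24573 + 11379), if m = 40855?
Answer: 41455/17976 ≈ 2.3061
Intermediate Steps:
(42055 + m)/(24573 + 11379) = (42055 + 40855)/(24573 + 11379) = 82910/35952 = 82910*(1/35952) = 41455/17976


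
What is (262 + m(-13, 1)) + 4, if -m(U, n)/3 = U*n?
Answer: 305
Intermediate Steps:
m(U, n) = -3*U*n
(262 + m(-13, 1)) + 4 = (262 - 3*(-13)*1) + 4 = (262 + 39) + 4 = 301 + 4 = 305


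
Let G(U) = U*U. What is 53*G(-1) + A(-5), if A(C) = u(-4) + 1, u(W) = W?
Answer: 50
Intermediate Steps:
G(U) = U**2
A(C) = -3 (A(C) = -4 + 1 = -3)
53*G(-1) + A(-5) = 53*(-1)**2 - 3 = 53*1 - 3 = 53 - 3 = 50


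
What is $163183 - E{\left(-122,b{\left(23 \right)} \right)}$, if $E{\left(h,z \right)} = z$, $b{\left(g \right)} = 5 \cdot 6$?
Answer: $163153$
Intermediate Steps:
$b{\left(g \right)} = 30$
$163183 - E{\left(-122,b{\left(23 \right)} \right)} = 163183 - 30 = 163153$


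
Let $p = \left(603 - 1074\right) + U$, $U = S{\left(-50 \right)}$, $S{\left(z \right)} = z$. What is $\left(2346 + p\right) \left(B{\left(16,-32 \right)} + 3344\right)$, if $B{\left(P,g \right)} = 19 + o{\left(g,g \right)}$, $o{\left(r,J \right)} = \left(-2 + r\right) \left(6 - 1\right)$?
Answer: $5827225$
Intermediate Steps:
$o{\left(r,J \right)} = -10 + 5 r$ ($o{\left(r,J \right)} = \left(-2 + r\right) 5 = -10 + 5 r$)
$B{\left(P,g \right)} = 9 + 5 g$ ($B{\left(P,g \right)} = 19 + \left(-10 + 5 g\right) = 9 + 5 g$)
$U = -50$
$p = -521$ ($p = \left(603 - 1074\right) - 50 = -471 - 50 = -521$)
$\left(2346 + p\right) \left(B{\left(16,-32 \right)} + 3344\right) = \left(2346 - 521\right) \left(\left(9 + 5 \left(-32\right)\right) + 3344\right) = 1825 \left(\left(9 - 160\right) + 3344\right) = 1825 \left(-151 + 3344\right) = 1825 \cdot 3193 = 5827225$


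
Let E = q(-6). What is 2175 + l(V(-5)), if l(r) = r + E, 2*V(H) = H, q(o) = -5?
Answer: 4335/2 ≈ 2167.5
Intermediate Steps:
E = -5
V(H) = H/2
l(r) = -5 + r (l(r) = r - 5 = -5 + r)
2175 + l(V(-5)) = 2175 + (-5 + (½)*(-5)) = 2175 + (-5 - 5/2) = 2175 - 15/2 = 4335/2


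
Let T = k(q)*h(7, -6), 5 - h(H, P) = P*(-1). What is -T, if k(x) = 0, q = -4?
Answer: 0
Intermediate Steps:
h(H, P) = 5 + P (h(H, P) = 5 - P*(-1) = 5 - (-1)*P = 5 + P)
T = 0 (T = 0*(5 - 6) = 0*(-1) = 0)
-T = -1*0 = 0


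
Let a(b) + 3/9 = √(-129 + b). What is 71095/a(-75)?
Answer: -213285/1837 - 1279710*I*√51/1837 ≈ -116.11 - 4974.9*I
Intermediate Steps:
a(b) = -⅓ + √(-129 + b)
71095/a(-75) = 71095/(-⅓ + √(-129 - 75)) = 71095/(-⅓ + √(-204)) = 71095/(-⅓ + 2*I*√51)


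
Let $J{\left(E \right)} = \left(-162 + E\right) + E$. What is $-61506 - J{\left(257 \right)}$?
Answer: $-61858$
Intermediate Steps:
$J{\left(E \right)} = -162 + 2 E$
$-61506 - J{\left(257 \right)} = -61506 - \left(-162 + 2 \cdot 257\right) = -61506 - \left(-162 + 514\right) = -61506 - 352 = -61858$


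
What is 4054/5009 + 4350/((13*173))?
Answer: 30906596/11265241 ≈ 2.7435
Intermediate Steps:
4054/5009 + 4350/((13*173)) = 4054*(1/5009) + 4350/2249 = 4054/5009 + 4350*(1/2249) = 4054/5009 + 4350/2249 = 30906596/11265241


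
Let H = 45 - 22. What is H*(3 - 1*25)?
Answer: -506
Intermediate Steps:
H = 23
H*(3 - 1*25) = 23*(3 - 1*25) = 23*(3 - 25) = 23*(-22) = -506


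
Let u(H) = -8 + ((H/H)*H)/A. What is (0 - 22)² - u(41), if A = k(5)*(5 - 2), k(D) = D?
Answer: 7339/15 ≈ 489.27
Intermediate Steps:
A = 15 (A = 5*(5 - 2) = 5*3 = 15)
u(H) = -8 + H/15 (u(H) = -8 + ((H/H)*H)/15 = -8 + (1*H)*(1/15) = -8 + H*(1/15) = -8 + H/15)
(0 - 22)² - u(41) = (0 - 22)² - (-8 + (1/15)*41) = (-22)² - (-8 + 41/15) = 484 - 1*(-79/15) = 484 + 79/15 = 7339/15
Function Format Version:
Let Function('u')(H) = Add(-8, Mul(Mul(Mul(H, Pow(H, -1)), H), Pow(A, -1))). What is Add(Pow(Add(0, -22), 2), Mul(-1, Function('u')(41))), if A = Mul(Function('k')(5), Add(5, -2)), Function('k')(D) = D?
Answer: Rational(7339, 15) ≈ 489.27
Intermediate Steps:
A = 15 (A = Mul(5, Add(5, -2)) = Mul(5, 3) = 15)
Function('u')(H) = Add(-8, Mul(Rational(1, 15), H)) (Function('u')(H) = Add(-8, Mul(Mul(Mul(H, Pow(H, -1)), H), Pow(15, -1))) = Add(-8, Mul(Mul(1, H), Rational(1, 15))) = Add(-8, Mul(H, Rational(1, 15))) = Add(-8, Mul(Rational(1, 15), H)))
Add(Pow(Add(0, -22), 2), Mul(-1, Function('u')(41))) = Add(Pow(Add(0, -22), 2), Mul(-1, Add(-8, Mul(Rational(1, 15), 41)))) = Add(Pow(-22, 2), Mul(-1, Add(-8, Rational(41, 15)))) = Add(484, Mul(-1, Rational(-79, 15))) = Add(484, Rational(79, 15)) = Rational(7339, 15)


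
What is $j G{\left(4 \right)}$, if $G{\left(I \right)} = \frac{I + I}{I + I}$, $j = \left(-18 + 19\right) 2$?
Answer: $2$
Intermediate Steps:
$j = 2$ ($j = 1 \cdot 2 = 2$)
$G{\left(I \right)} = 1$ ($G{\left(I \right)} = \frac{2 I}{2 I} = 2 I \frac{1}{2 I} = 1$)
$j G{\left(4 \right)} = 2 \cdot 1 = 2$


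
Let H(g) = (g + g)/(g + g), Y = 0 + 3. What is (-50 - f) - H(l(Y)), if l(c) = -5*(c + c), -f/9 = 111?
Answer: 948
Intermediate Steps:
f = -999 (f = -9*111 = -999)
Y = 3
l(c) = -10*c
H(g) = 1 (H(g) = (2*g)/((2*g)) = (2*g)*(1/(2*g)) = 1)
(-50 - f) - H(l(Y)) = (-50 - 1*(-999)) - 1*1 = (-50 + 999) - 1 = 949 - 1 = 948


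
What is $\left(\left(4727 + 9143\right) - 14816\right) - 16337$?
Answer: $-17283$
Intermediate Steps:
$\left(\left(4727 + 9143\right) - 14816\right) - 16337 = \left(13870 - 14816\right) - 16337 = -946 - 16337 = -17283$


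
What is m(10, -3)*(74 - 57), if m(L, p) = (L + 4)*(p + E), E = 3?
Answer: 0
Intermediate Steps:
m(L, p) = (3 + p)*(4 + L) (m(L, p) = (L + 4)*(p + 3) = (4 + L)*(3 + p) = (3 + p)*(4 + L))
m(10, -3)*(74 - 57) = (12 + 3*10 + 4*(-3) + 10*(-3))*(74 - 57) = (12 + 30 - 12 - 30)*17 = 0*17 = 0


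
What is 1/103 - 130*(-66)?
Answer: 883741/103 ≈ 8580.0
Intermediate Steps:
1/103 - 130*(-66) = 1/103 + 8580 = 883741/103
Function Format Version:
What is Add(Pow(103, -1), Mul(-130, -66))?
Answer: Rational(883741, 103) ≈ 8580.0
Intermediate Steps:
Add(Pow(103, -1), Mul(-130, -66)) = Add(Rational(1, 103), 8580) = Rational(883741, 103)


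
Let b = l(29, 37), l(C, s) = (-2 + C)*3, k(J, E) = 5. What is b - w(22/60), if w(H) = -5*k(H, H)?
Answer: 106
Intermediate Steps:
l(C, s) = -6 + 3*C
w(H) = -25 (w(H) = -5*5 = -25)
b = 81 (b = -6 + 3*29 = -6 + 87 = 81)
b - w(22/60) = 81 - 1*(-25) = 81 + 25 = 106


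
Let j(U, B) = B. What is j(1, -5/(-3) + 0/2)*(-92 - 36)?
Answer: -640/3 ≈ -213.33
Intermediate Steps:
j(1, -5/(-3) + 0/2)*(-92 - 36) = (-5/(-3) + 0/2)*(-92 - 36) = (-5*(-1/3) + 0*(1/2))*(-128) = (5/3 + 0)*(-128) = (5/3)*(-128) = -640/3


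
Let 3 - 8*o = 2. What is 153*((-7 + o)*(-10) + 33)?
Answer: 62271/4 ≈ 15568.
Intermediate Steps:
o = ⅛ (o = 3/8 - ⅛*2 = 3/8 - ¼ = ⅛ ≈ 0.12500)
153*((-7 + o)*(-10) + 33) = 153*((-7 + ⅛)*(-10) + 33) = 153*(-55/8*(-10) + 33) = 153*(275/4 + 33) = 153*(407/4) = 62271/4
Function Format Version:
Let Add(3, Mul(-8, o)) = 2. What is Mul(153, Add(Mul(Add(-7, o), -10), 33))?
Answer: Rational(62271, 4) ≈ 15568.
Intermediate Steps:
o = Rational(1, 8) (o = Add(Rational(3, 8), Mul(Rational(-1, 8), 2)) = Add(Rational(3, 8), Rational(-1, 4)) = Rational(1, 8) ≈ 0.12500)
Mul(153, Add(Mul(Add(-7, o), -10), 33)) = Mul(153, Add(Mul(Add(-7, Rational(1, 8)), -10), 33)) = Mul(153, Add(Mul(Rational(-55, 8), -10), 33)) = Mul(153, Add(Rational(275, 4), 33)) = Mul(153, Rational(407, 4)) = Rational(62271, 4)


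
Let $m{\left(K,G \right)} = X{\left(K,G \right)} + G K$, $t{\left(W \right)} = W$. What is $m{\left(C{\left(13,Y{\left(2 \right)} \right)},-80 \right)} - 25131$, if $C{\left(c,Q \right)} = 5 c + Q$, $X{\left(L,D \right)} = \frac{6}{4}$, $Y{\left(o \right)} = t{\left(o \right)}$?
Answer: $- \frac{60979}{2} \approx -30490.0$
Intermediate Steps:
$Y{\left(o \right)} = o$
$X{\left(L,D \right)} = \frac{3}{2}$ ($X{\left(L,D \right)} = 6 \cdot \frac{1}{4} = \frac{3}{2}$)
$C{\left(c,Q \right)} = Q + 5 c$
$m{\left(K,G \right)} = \frac{3}{2} + G K$
$m{\left(C{\left(13,Y{\left(2 \right)} \right)},-80 \right)} - 25131 = \left(\frac{3}{2} - 80 \left(2 + 5 \cdot 13\right)\right) - 25131 = \left(\frac{3}{2} - 80 \left(2 + 65\right)\right) - 25131 = \left(\frac{3}{2} - 5360\right) - 25131 = - \frac{10717}{2} - 25131 = - \frac{60979}{2}$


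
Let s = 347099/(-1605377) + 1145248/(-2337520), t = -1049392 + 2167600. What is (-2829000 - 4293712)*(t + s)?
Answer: -1868013861407324037670808/234537552815 ≈ -7.9647e+12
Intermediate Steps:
t = 1118208
s = -165619103311/234537552815 (s = 347099*(-1/1605377) + 1145248*(-1/2337520) = -347099/1605377 - 71578/146095 = -165619103311/234537552815 ≈ -0.70615)
(-2829000 - 4293712)*(t + s) = (-2829000 - 4293712)*(1118208 - 165619103311/234537552815) = -7122712*262261602239052209/234537552815 = -1868013861407324037670808/234537552815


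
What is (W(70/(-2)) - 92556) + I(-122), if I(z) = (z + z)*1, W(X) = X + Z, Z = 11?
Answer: -92824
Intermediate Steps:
W(X) = 11 + X (W(X) = X + 11 = 11 + X)
I(z) = 2*z (I(z) = (2*z)*1 = 2*z)
(W(70/(-2)) - 92556) + I(-122) = ((11 + 70/(-2)) - 92556) + 2*(-122) = ((11 + 70*(-½)) - 92556) - 244 = ((11 - 35) - 92556) - 244 = (-24 - 92556) - 244 = -92580 - 244 = -92824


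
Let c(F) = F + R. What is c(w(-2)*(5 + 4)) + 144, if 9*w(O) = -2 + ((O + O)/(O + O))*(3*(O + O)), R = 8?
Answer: 138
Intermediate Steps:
w(O) = -2/9 + 2*O/3 (w(O) = (-2 + ((O + O)/(O + O))*(3*(O + O)))/9 = (-2 + ((2*O)/((2*O)))*(3*(2*O)))/9 = (-2 + ((2*O)*(1/(2*O)))*(6*O))/9 = (-2 + 1*(6*O))/9 = (-2 + 6*O)/9 = -2/9 + 2*O/3)
c(F) = 8 + F (c(F) = F + 8 = 8 + F)
c(w(-2)*(5 + 4)) + 144 = (8 + (-2/9 + (⅔)*(-2))*(5 + 4)) + 144 = (8 + (-2/9 - 4/3)*9) + 144 = (8 - 14/9*9) + 144 = (8 - 14) + 144 = -6 + 144 = 138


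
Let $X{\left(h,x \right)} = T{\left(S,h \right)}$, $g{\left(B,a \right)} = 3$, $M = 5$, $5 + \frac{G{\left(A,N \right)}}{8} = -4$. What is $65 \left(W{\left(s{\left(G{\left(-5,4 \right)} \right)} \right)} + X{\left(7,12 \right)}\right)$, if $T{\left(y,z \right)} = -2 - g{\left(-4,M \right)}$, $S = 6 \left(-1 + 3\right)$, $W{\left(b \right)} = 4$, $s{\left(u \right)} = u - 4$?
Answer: $-65$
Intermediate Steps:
$G{\left(A,N \right)} = -72$ ($G{\left(A,N \right)} = -40 + 8 \left(-4\right) = -40 - 32 = -72$)
$s{\left(u \right)} = -4 + u$
$S = 12$ ($S = 6 \cdot 2 = 12$)
$T{\left(y,z \right)} = -5$ ($T{\left(y,z \right)} = -2 - 3 = -5$)
$X{\left(h,x \right)} = -5$
$65 \left(W{\left(s{\left(G{\left(-5,4 \right)} \right)} \right)} + X{\left(7,12 \right)}\right) = 65 \left(4 - 5\right) = 65 \left(-1\right) = -65$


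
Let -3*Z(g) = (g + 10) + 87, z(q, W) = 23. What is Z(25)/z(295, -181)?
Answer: -122/69 ≈ -1.7681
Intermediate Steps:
Z(g) = -97/3 - g/3 (Z(g) = -((g + 10) + 87)/3 = -((10 + g) + 87)/3 = -(97 + g)/3 = -97/3 - g/3)
Z(25)/z(295, -181) = (-97/3 - ⅓*25)/23 = (-97/3 - 25/3)*(1/23) = -122/3*1/23 = -122/69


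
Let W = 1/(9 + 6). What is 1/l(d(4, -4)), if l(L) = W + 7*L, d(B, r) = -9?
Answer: -15/944 ≈ -0.015890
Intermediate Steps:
W = 1/15 ≈ 0.066667
l(L) = 1/15 + 7*L
1/l(d(4, -4)) = 1/(1/15 + 7*(-9)) = 1/(1/15 - 63) = 1/(-944/15) = -15/944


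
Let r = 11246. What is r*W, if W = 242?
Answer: 2721532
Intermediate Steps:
r*W = 11246*242 = 2721532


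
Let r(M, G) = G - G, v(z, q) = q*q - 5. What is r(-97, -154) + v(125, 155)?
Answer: 24020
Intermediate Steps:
v(z, q) = -5 + q² (v(z, q) = q² - 5 = -5 + q²)
r(M, G) = 0
r(-97, -154) + v(125, 155) = 0 + (-5 + 155²) = 0 + (-5 + 24025) = 0 + 24020 = 24020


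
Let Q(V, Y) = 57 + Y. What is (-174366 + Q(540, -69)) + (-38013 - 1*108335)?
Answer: -320726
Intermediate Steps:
(-174366 + Q(540, -69)) + (-38013 - 1*108335) = (-174366 + (57 - 69)) + (-38013 - 1*108335) = (-174366 - 12) + (-38013 - 108335) = -174378 - 146348 = -320726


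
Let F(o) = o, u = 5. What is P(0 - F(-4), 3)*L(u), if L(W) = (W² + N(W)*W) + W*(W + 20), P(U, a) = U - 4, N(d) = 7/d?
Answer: 0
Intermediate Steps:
P(U, a) = -4 + U
L(W) = 7 + W² + W*(20 + W) (L(W) = (W² + (7/W)*W) + W*(W + 20) = (W² + 7) + W*(20 + W) = (7 + W²) + W*(20 + W) = 7 + W² + W*(20 + W))
P(0 - F(-4), 3)*L(u) = (-4 + (0 - 1*(-4)))*(7 + 2*5*(10 + 5)) = (-4 + (0 + 4))*(7 + 2*5*15) = (-4 + 4)*(7 + 150) = 0*157 = 0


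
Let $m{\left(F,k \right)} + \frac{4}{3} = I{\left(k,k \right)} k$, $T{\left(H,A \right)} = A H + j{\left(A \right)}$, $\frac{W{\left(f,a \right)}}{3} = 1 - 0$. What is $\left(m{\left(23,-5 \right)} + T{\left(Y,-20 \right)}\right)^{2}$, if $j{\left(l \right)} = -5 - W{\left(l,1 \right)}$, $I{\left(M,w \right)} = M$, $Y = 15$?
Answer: $\frac{727609}{9} \approx 80846.0$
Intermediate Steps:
$W{\left(f,a \right)} = 3$ ($W{\left(f,a \right)} = 3 \left(1 - 0\right) = 3 \left(1 + 0\right) = 3 \cdot 1 = 3$)
$j{\left(l \right)} = -8$ ($j{\left(l \right)} = -5 - 3 = -8$)
$T{\left(H,A \right)} = -8 + A H$ ($T{\left(H,A \right)} = A H - 8 = -8 + A H$)
$m{\left(F,k \right)} = - \frac{4}{3} + k^{2}$ ($m{\left(F,k \right)} = - \frac{4}{3} + k k = - \frac{4}{3} + k^{2}$)
$\left(m{\left(23,-5 \right)} + T{\left(Y,-20 \right)}\right)^{2} = \left(\left(- \frac{4}{3} + \left(-5\right)^{2}\right) - 308\right)^{2} = \left(\left(- \frac{4}{3} + 25\right) - 308\right)^{2} = \left(\frac{71}{3} - 308\right)^{2} = \left(- \frac{853}{3}\right)^{2} = \frac{727609}{9}$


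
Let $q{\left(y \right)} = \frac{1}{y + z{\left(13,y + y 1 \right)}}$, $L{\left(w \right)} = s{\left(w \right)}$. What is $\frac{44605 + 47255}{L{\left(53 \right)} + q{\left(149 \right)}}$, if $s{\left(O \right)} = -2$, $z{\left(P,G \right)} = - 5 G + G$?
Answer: $- \frac{95809980}{2087} \approx -45908.0$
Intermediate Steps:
$z{\left(P,G \right)} = - 4 G$
$L{\left(w \right)} = -2$
$q{\left(y \right)} = - \frac{1}{7 y}$ ($q{\left(y \right)} = \frac{1}{y - 4 \left(y + y 1\right)} = \frac{1}{y - 4 \left(y + y\right)} = \frac{1}{y - 4 \cdot 2 y} = \frac{1}{y - 8 y} = \frac{1}{\left(-7\right) y} = - \frac{1}{7 y}$)
$\frac{44605 + 47255}{L{\left(53 \right)} + q{\left(149 \right)}} = \frac{44605 + 47255}{-2 - \frac{1}{7 \cdot 149}} = \frac{91860}{-2 - \frac{1}{1043}} = \frac{91860}{- \frac{2087}{1043}} = 91860 \left(- \frac{1043}{2087}\right) = - \frac{95809980}{2087}$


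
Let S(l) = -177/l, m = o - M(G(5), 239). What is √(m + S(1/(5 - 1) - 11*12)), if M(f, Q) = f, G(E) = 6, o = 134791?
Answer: √37434076381/527 ≈ 367.13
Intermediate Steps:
m = 134785 (m = 134791 - 1*6 = 134791 - 6 = 134785)
√(m + S(1/(5 - 1) - 11*12)) = √(134785 - 177/(1/(5 - 1) - 11*12)) = √(134785 - 177/(1/4 - 132)) = √(134785 - 177/(¼ - 132)) = √(134785 - 177/(-527/4)) = √(134785 - 177*(-4/527)) = √(134785 + 708/527) = √(71032403/527) = √37434076381/527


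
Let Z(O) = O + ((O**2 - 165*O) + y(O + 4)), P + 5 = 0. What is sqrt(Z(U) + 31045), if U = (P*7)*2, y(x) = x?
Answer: sqrt(47359) ≈ 217.62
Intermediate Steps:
P = -5 (P = -5 + 0 = -5)
U = -70 (U = -5*7*2 = -35*2 = -70)
Z(O) = 4 + O**2 - 163*O (Z(O) = O + ((O**2 - 165*O) + (O + 4)) = O + ((O**2 - 165*O) + (4 + O)) = O + (4 + O**2 - 164*O) = 4 + O**2 - 163*O)
sqrt(Z(U) + 31045) = sqrt((4 + (-70)**2 - 163*(-70)) + 31045) = sqrt((4 + 4900 + 11410) + 31045) = sqrt(16314 + 31045) = sqrt(47359)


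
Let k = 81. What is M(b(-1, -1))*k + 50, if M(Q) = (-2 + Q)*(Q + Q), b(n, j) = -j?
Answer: -112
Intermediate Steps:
M(Q) = 2*Q*(-2 + Q) (M(Q) = (-2 + Q)*(2*Q) = 2*Q*(-2 + Q))
M(b(-1, -1))*k + 50 = (2*(-1*(-1))*(-2 - 1*(-1)))*81 + 50 = (2*1*(-2 + 1))*81 + 50 = (2*1*(-1))*81 + 50 = -2*81 + 50 = -162 + 50 = -112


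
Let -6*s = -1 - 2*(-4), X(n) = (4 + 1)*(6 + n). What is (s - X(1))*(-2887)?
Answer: 626479/6 ≈ 1.0441e+5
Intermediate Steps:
X(n) = 30 + 5*n (X(n) = 5*(6 + n) = 30 + 5*n)
s = -7/6 (s = -(-1 - 2*(-4))/6 = -(-1 + 8)/6 = -⅙*7 = -7/6 ≈ -1.1667)
(s - X(1))*(-2887) = (-7/6 - (30 + 5*1))*(-2887) = (-7/6 - (30 + 5))*(-2887) = (-7/6 - 1*35)*(-2887) = (-7/6 - 35)*(-2887) = -217/6*(-2887) = 626479/6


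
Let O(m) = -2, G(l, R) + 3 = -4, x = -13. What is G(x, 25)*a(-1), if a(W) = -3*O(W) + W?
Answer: -35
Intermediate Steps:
G(l, R) = -7 (G(l, R) = -3 - 4 = -7)
a(W) = 6 + W (a(W) = -3*(-2) + W = 6 + W)
G(x, 25)*a(-1) = -7*(6 - 1) = -7*5 = -35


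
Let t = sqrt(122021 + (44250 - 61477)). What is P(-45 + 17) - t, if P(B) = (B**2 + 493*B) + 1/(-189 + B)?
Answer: -2825341/217 - sqrt(104794) ≈ -13344.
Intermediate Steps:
P(B) = B**2 + 1/(-189 + B) + 493*B
t = sqrt(104794) (t = sqrt(122021 - 17227) = sqrt(104794) ≈ 323.72)
P(-45 + 17) - t = (1 + (-45 + 17)**3 - 93177*(-45 + 17) + 304*(-45 + 17)**2)/(-189 + (-45 + 17)) - sqrt(104794) = (1 + (-28)**3 - 93177*(-28) + 304*(-28)**2)/(-189 - 28) - sqrt(104794) = (1 - 21952 + 2608956 + 304*784)/(-217) - sqrt(104794) = -(1 - 21952 + 2608956 + 238336)/217 - sqrt(104794) = -1/217*2825341 - sqrt(104794) = -2825341/217 - sqrt(104794)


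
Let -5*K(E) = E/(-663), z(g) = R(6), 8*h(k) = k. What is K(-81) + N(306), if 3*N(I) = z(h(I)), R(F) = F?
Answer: 2183/1105 ≈ 1.9756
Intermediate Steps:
h(k) = k/8
z(g) = 6
N(I) = 2 (N(I) = (⅓)*6 = 2)
K(E) = E/3315 (K(E) = -E/(5*(-663)) = -E*(-1)/(5*663) = -(-1)*E/3315 = E/3315)
K(-81) + N(306) = (1/3315)*(-81) + 2 = -27/1105 + 2 = 2183/1105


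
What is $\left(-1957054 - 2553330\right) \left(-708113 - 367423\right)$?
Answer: $4851080365824$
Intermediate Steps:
$\left(-1957054 - 2553330\right) \left(-708113 - 367423\right) = \left(-4510384\right) \left(-1075536\right) = 4851080365824$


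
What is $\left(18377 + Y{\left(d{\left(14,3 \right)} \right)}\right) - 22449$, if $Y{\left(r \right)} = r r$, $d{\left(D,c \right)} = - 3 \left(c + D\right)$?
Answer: $-1471$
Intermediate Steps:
$d{\left(D,c \right)} = - 3 D - 3 c$ ($d{\left(D,c \right)} = - 3 \left(D + c\right) = - 3 D - 3 c$)
$Y{\left(r \right)} = r^{2}$
$\left(18377 + Y{\left(d{\left(14,3 \right)} \right)}\right) - 22449 = \left(18377 + \left(\left(-3\right) 14 - 9\right)^{2}\right) - 22449 = \left(18377 + \left(-42 - 9\right)^{2}\right) - 22449 = \left(18377 + \left(-51\right)^{2}\right) - 22449 = \left(18377 + 2601\right) - 22449 = 20978 - 22449 = -1471$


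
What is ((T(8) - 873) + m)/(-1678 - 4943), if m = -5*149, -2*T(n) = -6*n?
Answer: 1594/6621 ≈ 0.24075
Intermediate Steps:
T(n) = 3*n (T(n) = -(-3)*n = 3*n)
m = -745
((T(8) - 873) + m)/(-1678 - 4943) = ((3*8 - 873) - 745)/(-1678 - 4943) = ((24 - 873) - 745)/(-6621) = (-849 - 745)*(-1/6621) = -1594*(-1/6621) = 1594/6621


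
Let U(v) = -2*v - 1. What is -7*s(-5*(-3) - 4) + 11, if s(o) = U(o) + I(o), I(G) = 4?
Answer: 144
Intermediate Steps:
U(v) = -1 - 2*v
s(o) = 3 - 2*o (s(o) = (-1 - 2*o) + 4 = 3 - 2*o)
-7*s(-5*(-3) - 4) + 11 = -7*(3 - 2*(-5*(-3) - 4)) + 11 = -7*(3 - 2*(15 - 4)) + 11 = -7*(3 - 2*11) + 11 = -7*(3 - 22) + 11 = -7*(-19) + 11 = 133 + 11 = 144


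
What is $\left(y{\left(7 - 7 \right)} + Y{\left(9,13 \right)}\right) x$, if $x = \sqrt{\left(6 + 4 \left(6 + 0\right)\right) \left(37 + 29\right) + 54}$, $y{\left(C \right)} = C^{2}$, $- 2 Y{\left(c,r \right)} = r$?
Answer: $- \frac{39 \sqrt{226}}{2} \approx -293.15$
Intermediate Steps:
$Y{\left(c,r \right)} = - \frac{r}{2}$
$x = 3 \sqrt{226}$ ($x = \sqrt{\left(6 + 4 \cdot 6\right) 66 + 54} = \sqrt{\left(6 + 24\right) 66 + 54} = \sqrt{30 \cdot 66 + 54} = \sqrt{1980 + 54} = \sqrt{2034} = 3 \sqrt{226} \approx 45.1$)
$\left(y{\left(7 - 7 \right)} + Y{\left(9,13 \right)}\right) x = \left(\left(7 - 7\right)^{2} - \frac{13}{2}\right) 3 \sqrt{226} = \left(0^{2} - \frac{13}{2}\right) 3 \sqrt{226} = \left(0 - \frac{13}{2}\right) 3 \sqrt{226} = - \frac{13 \cdot 3 \sqrt{226}}{2} = - \frac{39 \sqrt{226}}{2}$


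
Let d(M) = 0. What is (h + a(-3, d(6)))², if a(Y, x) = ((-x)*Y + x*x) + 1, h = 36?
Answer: 1369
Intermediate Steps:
a(Y, x) = 1 + x² - Y*x (a(Y, x) = (-Y*x + x²) + 1 = (x² - Y*x) + 1 = 1 + x² - Y*x)
(h + a(-3, d(6)))² = (36 + (1 + 0² - 1*(-3)*0))² = (36 + (1 + 0 + 0))² = (36 + 1)² = 37² = 1369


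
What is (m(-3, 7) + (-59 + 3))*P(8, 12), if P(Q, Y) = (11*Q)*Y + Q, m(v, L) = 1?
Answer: -58520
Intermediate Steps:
P(Q, Y) = Q + 11*Q*Y (P(Q, Y) = 11*Q*Y + Q = Q + 11*Q*Y)
(m(-3, 7) + (-59 + 3))*P(8, 12) = (1 + (-59 + 3))*(8*(1 + 11*12)) = (1 - 56)*(8*(1 + 132)) = -440*133 = -55*1064 = -58520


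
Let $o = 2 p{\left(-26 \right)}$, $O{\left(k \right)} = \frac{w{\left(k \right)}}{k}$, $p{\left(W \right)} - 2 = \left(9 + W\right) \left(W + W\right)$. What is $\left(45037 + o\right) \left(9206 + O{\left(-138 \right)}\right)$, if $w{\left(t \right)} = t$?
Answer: $430970463$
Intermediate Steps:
$p{\left(W \right)} = 2 + 2 W \left(9 + W\right)$ ($p{\left(W \right)} = 2 + \left(9 + W\right) \left(W + W\right) = 2 + \left(9 + W\right) 2 W = 2 + 2 W \left(9 + W\right)$)
$O{\left(k \right)} = 1$ ($O{\left(k \right)} = \frac{k}{k} = 1$)
$o = 1772$ ($o = 2 \left(2 + 2 \left(-26\right)^{2} + 18 \left(-26\right)\right) = 2 \left(2 + 2 \cdot 676 - 468\right) = 2 \left(2 + 1352 - 468\right) = 2 \cdot 886 = 1772$)
$\left(45037 + o\right) \left(9206 + O{\left(-138 \right)}\right) = \left(45037 + 1772\right) \left(9206 + 1\right) = 46809 \cdot 9207 = 430970463$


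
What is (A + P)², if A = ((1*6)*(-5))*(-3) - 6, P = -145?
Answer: 3721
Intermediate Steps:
A = 84 (A = (6*(-5))*(-3) - 6 = -30*(-3) - 6 = 90 - 6 = 84)
(A + P)² = (84 - 145)² = (-61)² = 3721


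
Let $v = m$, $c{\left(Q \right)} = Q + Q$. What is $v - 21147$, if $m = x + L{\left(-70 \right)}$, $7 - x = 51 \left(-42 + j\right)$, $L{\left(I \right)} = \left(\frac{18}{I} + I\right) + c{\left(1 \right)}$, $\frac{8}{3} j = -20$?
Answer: $- \frac{1307863}{70} \approx -18684.0$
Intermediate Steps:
$j = - \frac{15}{2}$ ($j = \frac{3}{8} \left(-20\right) = - \frac{15}{2} \approx -7.5$)
$c{\left(Q \right)} = 2 Q$
$L{\left(I \right)} = 2 + I + \frac{18}{I}$ ($L{\left(I \right)} = \left(\frac{18}{I} + I\right) + 2 \cdot 1 = \left(I + \frac{18}{I}\right) + 2 = 2 + I + \frac{18}{I}$)
$x = \frac{5063}{2}$ ($x = 7 - 51 \left(-42 - \frac{15}{2}\right) = 7 - 51 \left(- \frac{99}{2}\right) = 7 - - \frac{5049}{2} = 7 + \frac{5049}{2} = \frac{5063}{2} \approx 2531.5$)
$m = \frac{172427}{70}$ ($m = \frac{5063}{2} + \left(2 - 70 + \frac{18}{-70}\right) = \frac{5063}{2} + \left(2 - 70 + 18 \left(- \frac{1}{70}\right)\right) = \frac{5063}{2} - \frac{2389}{35} = \frac{172427}{70} \approx 2463.2$)
$v = \frac{172427}{70} \approx 2463.2$
$v - 21147 = \frac{172427}{70} - 21147 = - \frac{1307863}{70}$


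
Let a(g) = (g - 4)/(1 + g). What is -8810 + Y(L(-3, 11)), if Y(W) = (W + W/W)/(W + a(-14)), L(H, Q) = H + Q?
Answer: -1074703/122 ≈ -8809.0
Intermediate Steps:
a(g) = (-4 + g)/(1 + g)
Y(W) = (1 + W)/(18/13 + W) (Y(W) = (W + W/W)/(W + (-4 - 14)/(1 - 14)) = (W + 1)/(W - 18/(-13)) = (1 + W)/(W - 1/13*(-18)) = (1 + W)/(W + 18/13) = (1 + W)/(18/13 + W))
-8810 + Y(L(-3, 11)) = -8810 + 13*(1 + (-3 + 11))/(18 + 13*(-3 + 11)) = -8810 + 13*(1 + 8)/(18 + 13*8) = -8810 + 13*9/(18 + 104) = -8810 + 13*9/122 = -8810 + 13*(1/122)*9 = -8810 + 117/122 = -1074703/122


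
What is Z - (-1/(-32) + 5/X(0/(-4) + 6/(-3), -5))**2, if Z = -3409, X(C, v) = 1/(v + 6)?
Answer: -3516737/1024 ≈ -3434.3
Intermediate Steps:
X(C, v) = 1/(6 + v)
Z - (-1/(-32) + 5/X(0/(-4) + 6/(-3), -5))**2 = -3409 - (-1/(-32) + 5/(1/(6 - 5)))**2 = -3409 - (-1*(-1/32) + 5/(1/1))**2 = -3409 - (1/32 + 5/1)**2 = -3409 - (1/32 + 5*1)**2 = -3409 - (1/32 + 5)**2 = -3409 - (161/32)**2 = -3409 - 1*25921/1024 = -3409 - 25921/1024 = -3516737/1024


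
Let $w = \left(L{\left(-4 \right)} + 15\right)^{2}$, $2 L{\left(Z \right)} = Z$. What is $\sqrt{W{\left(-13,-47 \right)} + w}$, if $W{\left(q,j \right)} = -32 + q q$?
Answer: $3 \sqrt{34} \approx 17.493$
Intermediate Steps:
$L{\left(Z \right)} = \frac{Z}{2}$
$W{\left(q,j \right)} = -32 + q^{2}$
$w = 169$ ($w = \left(\frac{1}{2} \left(-4\right) + 15\right)^{2} = \left(-2 + 15\right)^{2} = 13^{2} = 169$)
$\sqrt{W{\left(-13,-47 \right)} + w} = \sqrt{\left(-32 + \left(-13\right)^{2}\right) + 169} = \sqrt{\left(-32 + 169\right) + 169} = \sqrt{137 + 169} = \sqrt{306} = 3 \sqrt{34}$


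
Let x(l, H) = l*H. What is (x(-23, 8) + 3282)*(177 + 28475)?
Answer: 88763896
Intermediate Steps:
x(l, H) = H*l
(x(-23, 8) + 3282)*(177 + 28475) = (8*(-23) + 3282)*(177 + 28475) = (-184 + 3282)*28652 = 3098*28652 = 88763896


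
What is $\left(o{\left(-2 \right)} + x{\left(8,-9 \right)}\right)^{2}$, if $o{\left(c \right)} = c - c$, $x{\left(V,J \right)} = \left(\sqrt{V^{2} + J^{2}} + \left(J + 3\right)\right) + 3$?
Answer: $\left(-3 + \sqrt{145}\right)^{2} \approx 81.75$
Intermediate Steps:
$x{\left(V,J \right)} = 6 + J + \sqrt{J^{2} + V^{2}}$ ($x{\left(V,J \right)} = \left(\sqrt{J^{2} + V^{2}} + \left(3 + J\right)\right) + 3 = \left(3 + J + \sqrt{J^{2} + V^{2}}\right) + 3 = 6 + J + \sqrt{J^{2} + V^{2}}$)
$o{\left(c \right)} = 0$
$\left(o{\left(-2 \right)} + x{\left(8,-9 \right)}\right)^{2} = \left(0 + \left(6 - 9 + \sqrt{\left(-9\right)^{2} + 8^{2}}\right)\right)^{2} = \left(0 + \left(6 - 9 + \sqrt{81 + 64}\right)\right)^{2} = \left(0 + \left(6 - 9 + \sqrt{145}\right)\right)^{2} = \left(0 - \left(3 - \sqrt{145}\right)\right)^{2} = \left(-3 + \sqrt{145}\right)^{2}$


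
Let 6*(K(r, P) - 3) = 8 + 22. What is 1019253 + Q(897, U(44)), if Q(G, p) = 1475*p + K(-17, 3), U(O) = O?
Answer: 1084161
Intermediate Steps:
K(r, P) = 8 (K(r, P) = 3 + (8 + 22)/6 = 3 + (1/6)*30 = 3 + 5 = 8)
Q(G, p) = 8 + 1475*p (Q(G, p) = 1475*p + 8 = 8 + 1475*p)
1019253 + Q(897, U(44)) = 1019253 + (8 + 1475*44) = 1019253 + (8 + 64900) = 1019253 + 64908 = 1084161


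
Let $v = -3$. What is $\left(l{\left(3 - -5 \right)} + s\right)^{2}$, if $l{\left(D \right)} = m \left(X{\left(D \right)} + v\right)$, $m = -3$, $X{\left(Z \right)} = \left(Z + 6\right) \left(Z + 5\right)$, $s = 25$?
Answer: $262144$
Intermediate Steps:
$X{\left(Z \right)} = \left(5 + Z\right) \left(6 + Z\right)$ ($X{\left(Z \right)} = \left(6 + Z\right) \left(5 + Z\right) = \left(5 + Z\right) \left(6 + Z\right)$)
$l{\left(D \right)} = -81 - 33 D - 3 D^{2}$ ($l{\left(D \right)} = - 3 \left(\left(30 + D^{2} + 11 D\right) - 3\right) = - 3 \left(27 + D^{2} + 11 D\right) = -81 - 33 D - 3 D^{2}$)
$\left(l{\left(3 - -5 \right)} + s\right)^{2} = \left(\left(-81 - 33 \left(3 - -5\right) - 3 \left(3 - -5\right)^{2}\right) + 25\right)^{2} = \left(\left(-81 - 33 \left(3 + 5\right) - 3 \left(3 + 5\right)^{2}\right) + 25\right)^{2} = \left(\left(-81 - 264 - 3 \cdot 8^{2}\right) + 25\right)^{2} = \left(\left(-81 - 264 - 192\right) + 25\right)^{2} = \left(-537 + 25\right)^{2} = \left(-512\right)^{2} = 262144$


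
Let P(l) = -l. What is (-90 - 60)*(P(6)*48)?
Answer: 43200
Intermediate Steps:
(-90 - 60)*(P(6)*48) = (-90 - 60)*(-1*6*48) = -(-900)*48 = -150*(-288) = 43200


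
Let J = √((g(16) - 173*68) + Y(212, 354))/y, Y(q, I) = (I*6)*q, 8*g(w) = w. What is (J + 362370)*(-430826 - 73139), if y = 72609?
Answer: -182621797050 - 503965*√438526/72609 ≈ -1.8262e+11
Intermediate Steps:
g(w) = w/8
Y(q, I) = 6*I*q (Y(q, I) = (6*I)*q = 6*I*q)
J = √438526/72609 (J = √(((⅛)*16 - 173*68) + 6*354*212)/72609 = √((2 - 11764) + 450288)*(1/72609) = √(-11762 + 450288)*(1/72609) = √438526*(1/72609) = √438526/72609 ≈ 0.0091203)
(J + 362370)*(-430826 - 73139) = (√438526/72609 + 362370)*(-430826 - 73139) = (362370 + √438526/72609)*(-503965) = -182621797050 - 503965*√438526/72609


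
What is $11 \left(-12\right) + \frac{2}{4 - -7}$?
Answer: $- \frac{1450}{11} \approx -131.82$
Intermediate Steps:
$11 \left(-12\right) + \frac{2}{4 - -7} = -132 + \frac{2}{4 + 7} = -132 + \frac{2}{11} = - \frac{1450}{11}$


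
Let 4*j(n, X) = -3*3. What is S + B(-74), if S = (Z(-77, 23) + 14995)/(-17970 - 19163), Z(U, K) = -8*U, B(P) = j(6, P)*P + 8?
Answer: 12928195/74266 ≈ 174.08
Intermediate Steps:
j(n, X) = -9/4 (j(n, X) = (-3*3)/4 = (¼)*(-9) = -9/4)
B(P) = 8 - 9*P/4 (B(P) = -9*P/4 + 8 = 8 - 9*P/4)
S = -15611/37133 (S = (-8*(-77) + 14995)/(-17970 - 19163) = (616 + 14995)/(-37133) = 15611*(-1/37133) = -15611/37133 ≈ -0.42041)
S + B(-74) = -15611/37133 + (8 - 9/4*(-74)) = -15611/37133 + (8 + 333/2) = -15611/37133 + 349/2 = 12928195/74266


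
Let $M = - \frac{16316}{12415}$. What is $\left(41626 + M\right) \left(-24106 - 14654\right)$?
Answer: $- \frac{4006004714448}{2483} \approx -1.6134 \cdot 10^{9}$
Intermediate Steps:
$M = - \frac{16316}{12415}$ ($M = \left(-16316\right) \frac{1}{12415} = - \frac{16316}{12415} \approx -1.3142$)
$\left(41626 + M\right) \left(-24106 - 14654\right) = \left(41626 - \frac{16316}{12415}\right) \left(-24106 - 14654\right) = \frac{516770474}{12415} \left(-38760\right) = - \frac{4006004714448}{2483}$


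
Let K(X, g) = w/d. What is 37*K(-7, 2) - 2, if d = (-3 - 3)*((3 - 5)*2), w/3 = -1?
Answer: -53/8 ≈ -6.6250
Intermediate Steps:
w = -3 (w = 3*(-1) = -3)
d = 24 (d = -(-12)*2 = -6*(-4) = 24)
K(X, g) = -⅛ (K(X, g) = -3/24 = -3*1/24 = -⅛)
37*K(-7, 2) - 2 = 37*(-⅛) - 2 = -37/8 - 2 = -53/8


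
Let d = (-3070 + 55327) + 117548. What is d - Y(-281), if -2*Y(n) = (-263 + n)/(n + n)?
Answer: 47715341/281 ≈ 1.6981e+5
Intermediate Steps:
Y(n) = -(-263 + n)/(4*n) (Y(n) = -(-263 + n)/(2*(n + n)) = -(-263 + n)/(2*(2*n)) = -(-263 + n)*1/(2*n)/2 = -(-263 + n)/(4*n))
d = 169805 (d = 52257 + 117548 = 169805)
d - Y(-281) = 169805 - (263 - 1*(-281))/(4*(-281)) = 169805 - (-1)*(263 + 281)/(4*281) = 169805 - (-1)*544/(4*281) = 169805 - 1*(-136/281) = 169805 + 136/281 = 47715341/281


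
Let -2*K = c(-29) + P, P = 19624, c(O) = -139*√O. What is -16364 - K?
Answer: -6552 - 139*I*√29/2 ≈ -6552.0 - 374.27*I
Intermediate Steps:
K = -9812 + 139*I*√29/2 (K = -(-139*I*√29 + 19624)/2 = -(19624 - 139*I*√29)/2 = -9812 + 139*I*√29/2 ≈ -9812.0 + 374.27*I)
-16364 - K = -16364 - (-9812 + 139*I*√29/2) = -16364 + (9812 - 139*I*√29/2) = -6552 - 139*I*√29/2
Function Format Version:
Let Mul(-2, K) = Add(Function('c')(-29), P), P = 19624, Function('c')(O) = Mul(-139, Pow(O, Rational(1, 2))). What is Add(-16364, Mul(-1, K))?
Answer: Add(-6552, Mul(Rational(-139, 2), I, Pow(29, Rational(1, 2)))) ≈ Add(-6552.0, Mul(-374.27, I))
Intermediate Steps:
K = Add(-9812, Mul(Rational(139, 2), I, Pow(29, Rational(1, 2)))) (K = Mul(Rational(-1, 2), Add(Mul(-139, Pow(-29, Rational(1, 2))), 19624)) = Mul(Rational(-1, 2), Add(Mul(-139, Mul(I, Pow(29, Rational(1, 2)))), 19624)) = Mul(Rational(-1, 2), Add(Mul(-139, I, Pow(29, Rational(1, 2))), 19624)) = Mul(Rational(-1, 2), Add(19624, Mul(-139, I, Pow(29, Rational(1, 2))))) = Add(-9812, Mul(Rational(139, 2), I, Pow(29, Rational(1, 2)))) ≈ Add(-9812.0, Mul(374.27, I)))
Add(-16364, Mul(-1, K)) = Add(-16364, Mul(-1, Add(-9812, Mul(Rational(139, 2), I, Pow(29, Rational(1, 2)))))) = Add(-16364, Add(9812, Mul(Rational(-139, 2), I, Pow(29, Rational(1, 2))))) = Add(-6552, Mul(Rational(-139, 2), I, Pow(29, Rational(1, 2))))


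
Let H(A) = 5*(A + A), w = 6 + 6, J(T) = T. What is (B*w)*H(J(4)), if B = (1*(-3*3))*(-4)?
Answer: 17280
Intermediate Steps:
w = 12
B = 36 (B = (1*(-9))*(-4) = -9*(-4) = 36)
H(A) = 10*A (H(A) = 5*(2*A) = 10*A)
(B*w)*H(J(4)) = (36*12)*(10*4) = 432*40 = 17280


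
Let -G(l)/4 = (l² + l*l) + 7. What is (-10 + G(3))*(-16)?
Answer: 1760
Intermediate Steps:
G(l) = -28 - 8*l² (G(l) = -4*((l² + l*l) + 7) = -4*((l² + l²) + 7) = -4*(2*l² + 7) = -4*(7 + 2*l²) = -28 - 8*l²)
(-10 + G(3))*(-16) = (-10 + (-28 - 8*3²))*(-16) = (-10 + (-28 - 8*9))*(-16) = (-10 + (-28 - 72))*(-16) = (-10 - 100)*(-16) = -110*(-16) = 1760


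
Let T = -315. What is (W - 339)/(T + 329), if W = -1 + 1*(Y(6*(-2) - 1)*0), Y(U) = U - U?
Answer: -170/7 ≈ -24.286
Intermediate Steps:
Y(U) = 0
W = -1 (W = -1 + 1*(0*0) = -1 + 1*0 = -1 + 0 = -1)
(W - 339)/(T + 329) = (-1 - 339)/(-315 + 329) = -340/14 = -340*1/14 = -170/7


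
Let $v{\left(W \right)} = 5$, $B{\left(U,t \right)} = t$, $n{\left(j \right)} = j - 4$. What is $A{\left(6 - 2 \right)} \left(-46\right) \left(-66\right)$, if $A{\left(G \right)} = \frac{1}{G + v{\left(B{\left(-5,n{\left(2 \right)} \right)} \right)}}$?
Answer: $\frac{1012}{3} \approx 337.33$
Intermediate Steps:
$n{\left(j \right)} = -4 + j$
$A{\left(G \right)} = \frac{1}{5 + G}$ ($A{\left(G \right)} = \frac{1}{G + 5} = \frac{1}{5 + G}$)
$A{\left(6 - 2 \right)} \left(-46\right) \left(-66\right) = \frac{1}{5 + \left(6 - 2\right)} \left(-46\right) \left(-66\right) = \frac{1}{5 + 4} \left(-46\right) \left(-66\right) = \frac{1}{9} \left(-46\right) \left(-66\right) = \left(- \frac{46}{9}\right) \left(-66\right) = \frac{1012}{3}$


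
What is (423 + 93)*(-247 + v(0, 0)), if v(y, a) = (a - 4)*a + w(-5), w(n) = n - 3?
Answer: -131580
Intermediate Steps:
w(n) = -3 + n
v(y, a) = -8 + a*(-4 + a) (v(y, a) = (a - 4)*a + (-3 - 5) = (-4 + a)*a - 8 = a*(-4 + a) - 8 = -8 + a*(-4 + a))
(423 + 93)*(-247 + v(0, 0)) = (423 + 93)*(-247 + (-8 + 0² - 4*0)) = 516*(-247 + (-8 + 0 + 0)) = 516*(-247 - 8) = 516*(-255) = -131580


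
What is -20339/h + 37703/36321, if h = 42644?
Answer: 869073913/1548872724 ≈ 0.56110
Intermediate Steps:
-20339/h + 37703/36321 = -20339/42644 + 37703/36321 = 869073913/1548872724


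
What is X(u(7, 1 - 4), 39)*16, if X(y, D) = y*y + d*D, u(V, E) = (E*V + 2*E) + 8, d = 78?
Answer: 54448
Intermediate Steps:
u(V, E) = 8 + 2*E + E*V (u(V, E) = (2*E + E*V) + 8 = 8 + 2*E + E*V)
X(y, D) = y**2 + 78*D (X(y, D) = y*y + 78*D = y**2 + 78*D)
X(u(7, 1 - 4), 39)*16 = ((8 + 2*(1 - 4) + (1 - 4)*7)**2 + 78*39)*16 = ((8 + 2*(-3) - 3*7)**2 + 3042)*16 = ((8 - 6 - 21)**2 + 3042)*16 = ((-19)**2 + 3042)*16 = (361 + 3042)*16 = 3403*16 = 54448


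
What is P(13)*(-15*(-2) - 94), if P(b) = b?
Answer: -832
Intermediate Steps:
P(13)*(-15*(-2) - 94) = 13*(-15*(-2) - 94) = 13*(30 - 94) = 13*(-64) = -832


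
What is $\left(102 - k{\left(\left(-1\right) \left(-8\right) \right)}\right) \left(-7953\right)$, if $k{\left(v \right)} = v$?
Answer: $-747582$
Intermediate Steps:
$\left(102 - k{\left(\left(-1\right) \left(-8\right) \right)}\right) \left(-7953\right) = \left(102 - \left(-1\right) \left(-8\right)\right) \left(-7953\right) = \left(102 - 8\right) \left(-7953\right) = 94 \left(-7953\right) = -747582$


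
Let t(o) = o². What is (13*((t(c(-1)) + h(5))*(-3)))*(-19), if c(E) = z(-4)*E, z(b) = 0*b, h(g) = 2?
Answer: 1482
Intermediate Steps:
z(b) = 0
c(E) = 0 (c(E) = 0*E = 0)
(13*((t(c(-1)) + h(5))*(-3)))*(-19) = (13*((0² + 2)*(-3)))*(-19) = (13*((0 + 2)*(-3)))*(-19) = (13*(2*(-3)))*(-19) = (13*(-6))*(-19) = -78*(-19) = 1482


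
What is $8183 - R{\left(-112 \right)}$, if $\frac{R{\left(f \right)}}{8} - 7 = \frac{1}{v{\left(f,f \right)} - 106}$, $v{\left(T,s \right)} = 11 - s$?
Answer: $\frac{138151}{17} \approx 8126.5$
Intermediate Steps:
$R{\left(f \right)} = 56 + \frac{8}{-95 - f}$ ($R{\left(f \right)} = 56 + \frac{8}{\left(11 - f\right) - 106} = 56 + \frac{8}{-95 - f}$)
$8183 - R{\left(-112 \right)} = 8183 - \frac{8 \left(664 + 7 \left(-112\right)\right)}{95 - 112} = 8183 - \frac{8 \left(664 - 784\right)}{-17} = 8183 - 8 \left(- \frac{1}{17}\right) \left(-120\right) = 8183 - \frac{960}{17} = \frac{138151}{17}$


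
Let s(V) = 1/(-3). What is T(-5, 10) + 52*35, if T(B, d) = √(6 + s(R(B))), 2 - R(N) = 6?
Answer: 1820 + √51/3 ≈ 1822.4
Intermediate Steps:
R(N) = -4 (R(N) = 2 - 1*6 = 2 - 6 = -4)
s(V) = -⅓ (s(V) = 1*(-⅓) = -⅓)
T(B, d) = √51/3 (T(B, d) = √(6 - ⅓) = √(17/3) = √51/3)
T(-5, 10) + 52*35 = √51/3 + 52*35 = √51/3 + 1820 = 1820 + √51/3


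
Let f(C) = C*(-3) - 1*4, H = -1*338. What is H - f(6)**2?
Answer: -822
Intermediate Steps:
H = -338
f(C) = -4 - 3*C (f(C) = -3*C - 4 = -4 - 3*C)
H - f(6)**2 = -338 - (-4 - 3*6)**2 = -338 - (-4 - 18)**2 = -338 - 1*(-22)**2 = -338 - 1*484 = -338 - 484 = -822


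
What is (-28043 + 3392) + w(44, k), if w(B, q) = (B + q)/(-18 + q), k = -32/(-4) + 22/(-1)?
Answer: -394431/16 ≈ -24652.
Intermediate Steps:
k = -14 (k = -32*(-¼) + 22*(-1) = 8 - 22 = -14)
w(B, q) = (B + q)/(-18 + q)
(-28043 + 3392) + w(44, k) = (-28043 + 3392) + (44 - 14)/(-18 - 14) = -24651 + 30/(-32) = -24651 - 1/32*30 = -24651 - 15/16 = -394431/16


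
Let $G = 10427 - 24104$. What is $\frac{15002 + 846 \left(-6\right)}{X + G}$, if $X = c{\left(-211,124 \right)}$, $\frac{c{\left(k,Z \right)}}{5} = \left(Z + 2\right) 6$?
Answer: $- \frac{9926}{9897} \approx -1.0029$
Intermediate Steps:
$G = -13677$
$c{\left(k,Z \right)} = 60 + 30 Z$ ($c{\left(k,Z \right)} = 5 \left(Z + 2\right) 6 = 5 \left(2 + Z\right) 6 = 5 \left(12 + 6 Z\right) = 60 + 30 Z$)
$X = 3780$ ($X = 60 + 30 \cdot 124 = 60 + 3720 = 3780$)
$\frac{15002 + 846 \left(-6\right)}{X + G} = \frac{15002 + 846 \left(-6\right)}{3780 - 13677} = \frac{15002 - 5076}{-9897} = 9926 \left(- \frac{1}{9897}\right) = - \frac{9926}{9897}$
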